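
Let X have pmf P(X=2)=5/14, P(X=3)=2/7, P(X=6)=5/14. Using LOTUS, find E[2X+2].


E[2X+2] = sum(g(x)*P(x))
= 6*5/14 + 8*2/7 + 14*5/14
= 66/7

66/7


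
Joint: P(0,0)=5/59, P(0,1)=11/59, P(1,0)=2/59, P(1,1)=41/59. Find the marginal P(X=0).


P(X=0) = P(0,0)+P(0,1) = 5/59 + 11/59 = 16/59

16/59


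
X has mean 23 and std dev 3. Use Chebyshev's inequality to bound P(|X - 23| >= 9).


k = 9/3 = 3
Chebyshev: P(|X-mu| >= k*sigma) <= 1/k^2 = 1/3^2 = 1/9

1/9


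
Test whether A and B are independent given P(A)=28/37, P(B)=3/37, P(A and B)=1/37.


P(A)*P(B) = 28/37*3/37 = 84/1369
P(A∩B) = 1/37 != 84/1369, so not independent

No, A and B are not independent


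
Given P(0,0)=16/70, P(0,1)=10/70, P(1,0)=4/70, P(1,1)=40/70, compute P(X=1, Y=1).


Read from table: P(X=1, Y=1) = 40/70 = 4/7

4/7


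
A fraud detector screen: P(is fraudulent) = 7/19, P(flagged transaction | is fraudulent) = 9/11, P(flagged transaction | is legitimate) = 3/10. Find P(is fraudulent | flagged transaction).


P(A) = P(A|B)P(B) + P(A|B')P(B') = 9/11*7/19 + 3/10*12/19 = 27/55
P(B|A) = P(A|B)P(B)/P(A) = (63/209)/(27/55) = 35/57

35/57


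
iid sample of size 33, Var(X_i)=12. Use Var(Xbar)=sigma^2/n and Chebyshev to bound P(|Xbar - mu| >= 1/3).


Var(Xbar) = Var(X)/n = 12/33
Chebyshev: P(|Xbar-mu| >= 1/3) <= Var(Xbar)/(1/3)^2 = (4/11)/(1/9) = 36/11
Bound exceeds 1, so trivial bound: 1

1


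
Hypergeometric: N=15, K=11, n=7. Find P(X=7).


P(X=7) = C(11,7)*C(4,0) / C(15,7)
= 330*1 / 6435
= 330/6435 = 2/39

2/39


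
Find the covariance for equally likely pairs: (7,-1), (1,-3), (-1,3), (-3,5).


E[X]=1, E[Y]=1, E[XY]=-7
Cov(X,Y) = E[XY] - E[X]E[Y] = -7 - 1*1 = -8

-8


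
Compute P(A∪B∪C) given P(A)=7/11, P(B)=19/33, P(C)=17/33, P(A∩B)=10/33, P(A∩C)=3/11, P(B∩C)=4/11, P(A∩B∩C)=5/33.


P(A∪B∪C) = P(A)+P(B)+P(C) - P(AB)-P(AC)-P(BC) + P(ABC)
= 7/11+19/33+17/33 - 10/33-3/11-4/11 + 5/33
= 31/33

31/33


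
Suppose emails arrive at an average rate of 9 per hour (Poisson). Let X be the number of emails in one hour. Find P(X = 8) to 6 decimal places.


P(X=8) = e^(-9) * 9^8 / 8!
≈ 0.0001234098041 * 43046721 / 40320
≈ 0.131756

0.131756


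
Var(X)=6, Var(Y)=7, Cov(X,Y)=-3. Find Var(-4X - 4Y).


Var(-4X - 4Y) = (-4)^2*Var(X) + (-4)^2*Var(Y) + 2*(-4)*(-4)*Cov(X,Y)
= 16*6 + 16*7 + 32*(-3)
= 96 + 112 - 96 = 112

112


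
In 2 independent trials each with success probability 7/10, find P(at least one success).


P(at least one) = 1 - P(none)
P(none) = (1 - 7/10)^2 = (3/10)^2 = 9/100
P(at least one) = 1 - 9/100 = 91/100

91/100


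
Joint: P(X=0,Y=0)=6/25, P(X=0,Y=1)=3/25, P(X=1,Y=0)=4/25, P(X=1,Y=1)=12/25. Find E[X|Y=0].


P(Y=0) = 10/25
E[X|Y=0] = (0*6 + 1*4)/10 = 4/10 = 2/5

2/5


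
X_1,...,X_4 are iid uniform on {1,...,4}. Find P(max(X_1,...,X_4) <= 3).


P(max <= 3) = P(all X_i <= 3) = (P(X_1 <= 3))^4
= (3/4)^4 = 81/256

81/256


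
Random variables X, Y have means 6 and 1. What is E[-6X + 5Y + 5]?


E[-6X + 5Y + 5] = -6*E[X] + 5*E[Y] + 5
= (-6)*(6) + (5)*(1) + (5)
= -36 + 5 + 5 = -26

-26


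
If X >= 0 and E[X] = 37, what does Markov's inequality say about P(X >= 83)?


Markov: P(X >= a) <= E[X]/a
P(X >= 83) <= 37/83

37/83


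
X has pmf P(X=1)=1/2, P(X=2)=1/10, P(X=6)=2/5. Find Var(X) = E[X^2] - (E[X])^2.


E[X] = 31/10, E[X^2] = 153/10
Var(X) = E[X^2] - (E[X])^2 = 153/10 - (31/10)^2 = 569/100

569/100


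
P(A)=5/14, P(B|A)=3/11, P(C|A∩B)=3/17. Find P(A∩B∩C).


P(A∩B∩C) = P(A) * P(B|A) * P(C|A∩B)
= 5/14 * 3/11 * 3/17
= 15/154 * 3/17 = 45/2618

45/2618


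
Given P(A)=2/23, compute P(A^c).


P(A') = 1 - P(A) = 1 - 2/23 = 21/23

21/23


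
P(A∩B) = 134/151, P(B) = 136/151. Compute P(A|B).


P(A|B) = P(A∩B)/P(B) = (134/151)/(136/151) = 134/136 = 67/68

67/68


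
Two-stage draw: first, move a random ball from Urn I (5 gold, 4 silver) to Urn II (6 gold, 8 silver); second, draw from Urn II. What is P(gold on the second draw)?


P(transfer gold) = 5/9; P(transfer silver) = 4/9
If gold transferred: Urn II has 7 gold of 15, so P(gold|gold moved) = 7/15
If silver transferred: Urn II has 6 gold of 15, so P(gold|silver moved) = 2/5
By total probability: P(gold) = 5/9*7/15 + 4/9*2/5 = 59/135

59/135


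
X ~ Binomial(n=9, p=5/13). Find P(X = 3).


P(X=3) = C(9,3) * p^3 * (1-p)^6
= 84 * 125/2197 * 262144/4826809
= 2752512000/10604499373

2752512000/10604499373


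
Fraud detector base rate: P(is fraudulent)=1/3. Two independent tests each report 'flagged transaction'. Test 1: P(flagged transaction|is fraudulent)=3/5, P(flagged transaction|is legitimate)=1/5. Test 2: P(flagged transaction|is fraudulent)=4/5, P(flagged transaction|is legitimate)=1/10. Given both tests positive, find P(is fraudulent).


After test 1: P(+) = 3/5*1/3 + 1/5*2/3 = 1/3
P(B|+) = (1/5)/(1/3) = 3/5
After test 2 (use post1 as new prior): P(+) = 4/5*3/5 + 1/10*2/5 = 13/25
P(B|+,+) = (12/25)/(13/25) = 12/13

12/13


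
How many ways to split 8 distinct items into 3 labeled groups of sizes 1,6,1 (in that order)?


8! = 40320
Denominator: 1!=1 * 6!=720 * 1!=1
Coefficient = 40320 / 720 = 56

56


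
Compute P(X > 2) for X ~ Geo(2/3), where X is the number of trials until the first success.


P(X > 2) = P(first 2 trials all fail) = (1-p)^2 = (1/3)^2 = 1/9

1/9


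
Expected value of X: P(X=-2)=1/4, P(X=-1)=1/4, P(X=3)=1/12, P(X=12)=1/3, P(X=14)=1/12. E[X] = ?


E[X] = sum(x * P(x))
= -2*1/4 - 1*1/4 + 3*1/12 + 12*1/3 + 14*1/12
= 14/3

14/3


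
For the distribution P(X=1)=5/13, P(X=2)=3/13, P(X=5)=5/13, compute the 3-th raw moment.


E[X^3] = sum(x^3 * P(x))
= 1*5/13 + 8*3/13 + 125*5/13
= 654/13

654/13


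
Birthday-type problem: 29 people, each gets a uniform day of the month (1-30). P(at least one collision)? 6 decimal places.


P(all different) = prod((30-i)/30 for i=0..28) = 0.000000
P(at least one match) = 1 - 0.000000 = 1.000000

1.000000


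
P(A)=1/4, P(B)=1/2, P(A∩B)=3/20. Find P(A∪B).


P(A∪B) = P(A) + P(B) - P(A∩B)
= 1/4 + 1/2 - 3/20 = 3/5

3/5


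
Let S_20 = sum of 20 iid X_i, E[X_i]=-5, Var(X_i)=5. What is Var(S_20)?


By independence, Var(S_n) = n*Var(X_1) = 20*5 = 100

100


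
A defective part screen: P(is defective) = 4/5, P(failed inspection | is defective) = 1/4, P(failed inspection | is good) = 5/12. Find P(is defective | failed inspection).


P(A) = P(A|B)P(B) + P(A|B')P(B') = 1/4*4/5 + 5/12*1/5 = 17/60
P(B|A) = P(A|B)P(B)/P(A) = (1/5)/(17/60) = 12/17

12/17


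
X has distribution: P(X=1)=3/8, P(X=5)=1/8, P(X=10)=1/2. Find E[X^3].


E[X^3] = sum(g(x)*P(x))
= 1*3/8 + 125*1/8 + 1000*1/2
= 516

516


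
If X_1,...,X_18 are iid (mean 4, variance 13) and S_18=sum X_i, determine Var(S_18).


By independence, Var(S_n) = n*Var(X_1) = 18*13 = 234

234


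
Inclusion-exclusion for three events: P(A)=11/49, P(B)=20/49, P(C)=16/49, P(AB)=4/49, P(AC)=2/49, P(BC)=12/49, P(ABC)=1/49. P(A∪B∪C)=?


P(A∪B∪C) = P(A)+P(B)+P(C) - P(AB)-P(AC)-P(BC) + P(ABC)
= 11/49+20/49+16/49 - 4/49-2/49-12/49 + 1/49
= 30/49

30/49


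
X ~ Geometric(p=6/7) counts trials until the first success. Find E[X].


For geometric (trials until first success), E[X] = 1/p = 1/(6/7) = 7/6

7/6


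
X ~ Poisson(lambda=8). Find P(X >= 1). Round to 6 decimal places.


P(X>=1) = 1 - P(X<=0) = 1 - (e^(-8)*8^0/0!)
≈ 1 - 0.0003354626 = 0.9996645374
≈ 0.999665

0.999665


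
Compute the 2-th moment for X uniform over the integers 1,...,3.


E[X^2] = (1/3) * sum(x^2 for x=1..3)
= 14/3

14/3


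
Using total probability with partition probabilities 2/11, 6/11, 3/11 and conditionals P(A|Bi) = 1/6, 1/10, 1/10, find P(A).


P(A) = P(A|B1)P(B1) + P(A|B2)P(B2) + P(A|B3)P(B3)
= 1/6*2/11 + 1/10*6/11 + 1/10*3/11
= 1/33 + 3/55 + 3/110 = 37/330

37/330


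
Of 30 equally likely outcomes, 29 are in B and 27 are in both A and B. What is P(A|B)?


P(A|B) = P(A∩B)/P(B) = (27/30)/(29/30) = 27/29

27/29


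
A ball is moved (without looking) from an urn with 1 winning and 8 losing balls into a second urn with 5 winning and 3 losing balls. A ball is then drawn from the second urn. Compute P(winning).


P(transfer winning) = 1/9; P(transfer losing) = 8/9
If winning transferred: Urn II has 6 winning of 9, so P(winning|winning moved) = 2/3
If losing transferred: Urn II has 5 winning of 9, so P(winning|losing moved) = 5/9
By total probability: P(winning) = 1/9*2/3 + 8/9*5/9 = 46/81

46/81


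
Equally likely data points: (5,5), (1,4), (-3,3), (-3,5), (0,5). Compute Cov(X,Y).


E[X]=0, E[Y]=22/5, E[XY]=1
Cov(X,Y) = E[XY] - E[X]E[Y] = 1 - 0*22/5 = 1

1


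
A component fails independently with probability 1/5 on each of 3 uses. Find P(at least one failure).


P(at least one) = 1 - P(none)
P(none) = (1 - 1/5)^3 = (4/5)^3 = 64/125
P(at least one) = 1 - 64/125 = 61/125

61/125


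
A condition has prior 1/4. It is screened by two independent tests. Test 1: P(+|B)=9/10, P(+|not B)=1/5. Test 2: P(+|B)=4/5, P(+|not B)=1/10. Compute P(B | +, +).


After test 1: P(+) = 9/10*1/4 + 1/5*3/4 = 3/8
P(B|+) = (9/40)/(3/8) = 3/5
After test 2 (use post1 as new prior): P(+) = 4/5*3/5 + 1/10*2/5 = 13/25
P(B|+,+) = (12/25)/(13/25) = 12/13

12/13


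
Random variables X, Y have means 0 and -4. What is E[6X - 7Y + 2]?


E[6X - 7Y + 2] = 6*E[X] - 7*E[Y] + 2
= (6)*(0) + (-7)*(-4) + (2)
= 0 + 28 + 2 = 30

30


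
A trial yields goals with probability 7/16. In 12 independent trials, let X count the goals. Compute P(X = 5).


P(X=5) = C(12,5) * p^5 * (1-p)^7
= 792 * 16807/1048576 * 4782969/268435456
= 7958348638317/35184372088832

7958348638317/35184372088832


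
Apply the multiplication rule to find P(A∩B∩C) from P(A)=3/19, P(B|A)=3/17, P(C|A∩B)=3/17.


P(A∩B∩C) = P(A) * P(B|A) * P(C|A∩B)
= 3/19 * 3/17 * 3/17
= 9/323 * 3/17 = 27/5491

27/5491


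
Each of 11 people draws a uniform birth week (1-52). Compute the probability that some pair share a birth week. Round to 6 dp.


P(all different) = prod((52-i)/52 for i=0..10) = 0.320762
P(at least one match) = 1 - 0.320762 = 0.679238

0.679238


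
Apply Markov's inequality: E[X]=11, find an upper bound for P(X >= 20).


Markov: P(X >= a) <= E[X]/a
P(X >= 20) <= 11/20

11/20


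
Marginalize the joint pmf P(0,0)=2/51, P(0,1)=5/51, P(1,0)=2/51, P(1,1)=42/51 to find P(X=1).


P(X=1) = P(1,0)+P(1,1) = 2/51 + 42/51 = 44/51

44/51


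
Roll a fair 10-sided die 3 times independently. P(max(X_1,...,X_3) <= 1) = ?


P(max <= 1) = P(all X_i <= 1) = (P(X_1 <= 1))^3
= (1/10)^3 = 1/1000

1/1000


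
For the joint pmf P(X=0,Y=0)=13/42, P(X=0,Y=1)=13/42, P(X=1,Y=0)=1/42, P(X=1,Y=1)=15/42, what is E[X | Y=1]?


P(Y=1) = 28/42
E[X|Y=1] = (0*13 + 1*15)/28 = 15/28

15/28


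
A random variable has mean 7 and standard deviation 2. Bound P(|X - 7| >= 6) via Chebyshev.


k = 6/2 = 3
Chebyshev: P(|X-mu| >= k*sigma) <= 1/k^2 = 1/3^2 = 1/9

1/9


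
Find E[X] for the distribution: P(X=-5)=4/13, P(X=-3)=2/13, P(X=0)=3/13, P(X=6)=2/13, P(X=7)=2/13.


E[X] = sum(x * P(x))
= -5*4/13 - 3*2/13 + 0*3/13 + 6*2/13 + 7*2/13
= 0

0


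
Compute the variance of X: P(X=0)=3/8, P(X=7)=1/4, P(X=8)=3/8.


E[X] = 19/4, E[X^2] = 145/4
Var(X) = E[X^2] - (E[X])^2 = 145/4 - (19/4)^2 = 219/16

219/16


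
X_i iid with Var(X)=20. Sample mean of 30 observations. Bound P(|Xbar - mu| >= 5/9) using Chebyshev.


Var(Xbar) = Var(X)/n = 20/30
Chebyshev: P(|Xbar-mu| >= 5/9) <= Var(Xbar)/(5/9)^2 = (2/3)/(25/81) = 54/25
Bound exceeds 1, so trivial bound: 1

1


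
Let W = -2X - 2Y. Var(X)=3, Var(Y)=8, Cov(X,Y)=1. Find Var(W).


Var(-2X - 2Y) = (-2)^2*Var(X) + (-2)^2*Var(Y) + 2*(-2)*(-2)*Cov(X,Y)
= 4*3 + 4*8 + 8*1
= 12 + 32 + 8 = 52

52


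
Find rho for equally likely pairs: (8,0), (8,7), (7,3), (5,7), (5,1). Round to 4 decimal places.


Cov(X,Y) = -0.3600, Var(X) = 1.8400, Var(Y) = 8.6400
rho = Cov/(sqrt(VarX)*sqrt(VarY)) = -0.0903

-0.0903


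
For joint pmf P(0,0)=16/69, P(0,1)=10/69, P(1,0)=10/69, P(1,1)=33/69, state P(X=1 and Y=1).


Read from table: P(X=1, Y=1) = 33/69 = 11/23

11/23


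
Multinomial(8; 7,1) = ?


8! = 40320
Denominator: 7!=5040 * 1!=1
Coefficient = 40320 / 5040 = 8

8


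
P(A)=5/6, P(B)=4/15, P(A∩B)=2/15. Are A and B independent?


P(A)*P(B) = 5/6*4/15 = 2/9
P(A∩B) = 2/15 != 2/9, so not independent

No, A and B are not independent


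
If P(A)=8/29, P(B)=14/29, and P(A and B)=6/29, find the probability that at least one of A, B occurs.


P(A∪B) = P(A) + P(B) - P(A∩B)
= 8/29 + 14/29 - 6/29 = 16/29

16/29


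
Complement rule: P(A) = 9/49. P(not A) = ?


P(A') = 1 - P(A) = 1 - 9/49 = 40/49

40/49


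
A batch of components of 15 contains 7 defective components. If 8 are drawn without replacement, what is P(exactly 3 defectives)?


P(X=3) = C(7,3)*C(8,5) / C(15,8)
= 35*56 / 6435
= 1960/6435 = 392/1287

392/1287


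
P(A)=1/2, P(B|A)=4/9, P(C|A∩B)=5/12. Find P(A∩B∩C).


P(A∩B∩C) = P(A) * P(B|A) * P(C|A∩B)
= 1/2 * 4/9 * 5/12
= 2/9 * 5/12 = 5/54

5/54


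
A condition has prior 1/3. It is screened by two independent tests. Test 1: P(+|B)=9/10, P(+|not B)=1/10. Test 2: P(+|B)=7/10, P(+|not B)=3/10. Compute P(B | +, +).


After test 1: P(+) = 9/10*1/3 + 1/10*2/3 = 11/30
P(B|+) = (3/10)/(11/30) = 9/11
After test 2 (use post1 as new prior): P(+) = 7/10*9/11 + 3/10*2/11 = 69/110
P(B|+,+) = (63/110)/(69/110) = 21/23

21/23


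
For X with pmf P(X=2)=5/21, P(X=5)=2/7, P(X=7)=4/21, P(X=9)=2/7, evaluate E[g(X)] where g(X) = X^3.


E[X^3] = sum(g(x)*P(x))
= 8*5/21 + 125*2/7 + 343*4/21 + 729*2/7
= 6536/21

6536/21


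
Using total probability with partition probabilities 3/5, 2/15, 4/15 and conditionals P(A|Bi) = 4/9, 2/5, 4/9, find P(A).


P(A) = P(A|B1)P(B1) + P(A|B2)P(B2) + P(A|B3)P(B3)
= 4/9*3/5 + 2/5*2/15 + 4/9*4/15
= 4/15 + 4/75 + 16/135 = 296/675

296/675


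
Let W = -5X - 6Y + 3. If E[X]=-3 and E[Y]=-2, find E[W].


E[-5X - 6Y + 3] = -5*E[X] - 6*E[Y] + 3
= (-5)*(-3) + (-6)*(-2) + (3)
= 15 + 12 + 3 = 30

30


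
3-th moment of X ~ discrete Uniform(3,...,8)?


E[X^3] = (1/6) * sum(x^3 for x=3..8)
= 1287/6 = 429/2

429/2


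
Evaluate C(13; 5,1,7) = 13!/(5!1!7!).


13! = 6227020800
Denominator: 5!=120 * 1!=1 * 7!=5040
Coefficient = 6227020800 / 604800 = 10296

10296


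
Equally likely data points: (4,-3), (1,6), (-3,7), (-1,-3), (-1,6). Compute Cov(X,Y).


E[X]=0, E[Y]=13/5, E[XY]=-6
Cov(X,Y) = E[XY] - E[X]E[Y] = -6 - 0*13/5 = -6

-6


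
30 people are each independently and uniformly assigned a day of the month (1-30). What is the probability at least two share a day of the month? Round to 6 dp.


P(all different) = prod((30-i)/30 for i=0..29) = 0.000000
P(at least one match) = 1 - 0.000000 = 1.000000

1.000000


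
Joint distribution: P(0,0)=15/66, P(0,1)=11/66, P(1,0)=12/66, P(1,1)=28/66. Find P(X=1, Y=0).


Read from table: P(X=1, Y=0) = 12/66 = 2/11

2/11


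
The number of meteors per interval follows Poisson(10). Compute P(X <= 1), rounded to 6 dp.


P(X<=1) = e^(-10)*10^0/0! + e^(-10)*10^1/1!
≈ 0.0000453999 + 0.0004539993
= 0.0004993992
≈ 0.000499

0.000499


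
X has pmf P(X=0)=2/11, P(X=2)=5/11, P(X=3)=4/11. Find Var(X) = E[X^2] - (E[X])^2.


E[X] = 2, E[X^2] = 56/11
Var(X) = E[X^2] - (E[X])^2 = 56/11 - (2)^2 = 12/11

12/11


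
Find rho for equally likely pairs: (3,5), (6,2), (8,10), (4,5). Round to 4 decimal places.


Cov(X,Y) = 2.8750, Var(X) = 3.6875, Var(Y) = 8.2500
rho = Cov/(sqrt(VarX)*sqrt(VarY)) = 0.5212

0.5212


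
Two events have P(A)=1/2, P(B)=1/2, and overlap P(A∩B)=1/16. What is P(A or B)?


P(A∪B) = P(A) + P(B) - P(A∩B)
= 1/2 + 1/2 - 1/16 = 15/16

15/16


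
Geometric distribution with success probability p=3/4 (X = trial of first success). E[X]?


For geometric (trials until first success), E[X] = 1/p = 1/(3/4) = 4/3

4/3


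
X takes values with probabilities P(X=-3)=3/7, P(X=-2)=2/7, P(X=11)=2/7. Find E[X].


E[X] = sum(x * P(x))
= -3*3/7 - 2*2/7 + 11*2/7
= 9/7

9/7


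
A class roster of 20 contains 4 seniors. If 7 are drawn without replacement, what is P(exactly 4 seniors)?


P(X=4) = C(4,4)*C(16,3) / C(20,7)
= 1*560 / 77520
= 560/77520 = 7/969

7/969


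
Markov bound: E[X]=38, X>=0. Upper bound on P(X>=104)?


Markov: P(X >= a) <= E[X]/a
P(X >= 104) <= 38/104 = 19/52

19/52


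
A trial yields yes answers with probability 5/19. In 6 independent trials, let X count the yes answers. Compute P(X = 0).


P(X=0) = C(6,0) * p^0 * (1-p)^6
= 1 * 1 * 7529536/47045881
= 7529536/47045881

7529536/47045881


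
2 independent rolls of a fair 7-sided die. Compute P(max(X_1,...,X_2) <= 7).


P(max <= 7) = P(all X_i <= 7) = (P(X_1 <= 7))^2
= (7/7)^2 = 1^2 = 1

1


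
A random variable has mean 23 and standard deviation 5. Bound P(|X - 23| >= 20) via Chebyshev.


k = 20/5 = 4
Chebyshev: P(|X-mu| >= k*sigma) <= 1/k^2 = 1/4^2 = 1/16

1/16


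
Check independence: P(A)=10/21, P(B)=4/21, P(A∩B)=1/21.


P(A)*P(B) = 10/21*4/21 = 40/441
P(A∩B) = 1/21 != 40/441, so not independent

No, A and B are not independent


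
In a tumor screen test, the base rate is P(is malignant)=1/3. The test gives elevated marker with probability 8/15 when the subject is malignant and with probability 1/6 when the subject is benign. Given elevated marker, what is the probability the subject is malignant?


P(A) = P(A|B)P(B) + P(A|B')P(B') = 8/15*1/3 + 1/6*2/3 = 13/45
P(B|A) = P(A|B)P(B)/P(A) = (8/45)/(13/45) = 8/13

8/13


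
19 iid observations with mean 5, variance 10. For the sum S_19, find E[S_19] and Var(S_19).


E[S_n] = n*mu = 19*5 = 95
Var(S_n) = n*sigma^2 = 19*10 = 190

E[S_19]=95, Var(S_19)=190


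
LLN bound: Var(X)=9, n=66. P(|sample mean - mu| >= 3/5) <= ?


Var(Xbar) = Var(X)/n = 9/66
Chebyshev: P(|Xbar-mu| >= 3/5) <= Var(Xbar)/(3/5)^2 = (3/22)/(9/25) = 25/66

25/66


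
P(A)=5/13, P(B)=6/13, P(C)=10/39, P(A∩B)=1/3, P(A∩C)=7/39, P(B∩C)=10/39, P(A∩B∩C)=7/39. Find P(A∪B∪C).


P(A∪B∪C) = P(A)+P(B)+P(C) - P(AB)-P(AC)-P(BC) + P(ABC)
= 5/13+6/13+10/39 - 1/3-7/39-10/39 + 7/39
= 20/39

20/39


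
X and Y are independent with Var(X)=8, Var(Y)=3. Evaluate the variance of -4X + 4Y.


Independence => Cov(X,Y)=0
Var(-4X + 4Y) = (-4)^2*Var(X) + 4^2*Var(Y)
= 16*8 + 16*3 = 176

176


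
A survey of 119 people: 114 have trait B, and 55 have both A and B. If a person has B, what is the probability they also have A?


P(A|B) = P(A∩B)/P(B) = (55/119)/(114/119) = 55/114

55/114


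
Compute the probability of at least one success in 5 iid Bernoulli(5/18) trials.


P(at least one) = 1 - P(none)
P(none) = (1 - 5/18)^5 = (13/18)^5 = 371293/1889568
P(at least one) = 1 - 371293/1889568 = 1518275/1889568

1518275/1889568


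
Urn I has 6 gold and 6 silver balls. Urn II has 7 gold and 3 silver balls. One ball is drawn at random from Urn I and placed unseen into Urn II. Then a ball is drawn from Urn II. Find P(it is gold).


P(transfer gold) = 6/12 = 1/2; P(transfer silver) = 1/2
If gold transferred: Urn II has 8 gold of 11, so P(gold|gold moved) = 8/11
If silver transferred: Urn II has 7 gold of 11, so P(gold|silver moved) = 7/11
By total probability: P(gold) = 1/2*8/11 + 1/2*7/11 = 15/22

15/22


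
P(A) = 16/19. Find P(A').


P(A') = 1 - P(A) = 1 - 16/19 = 3/19

3/19


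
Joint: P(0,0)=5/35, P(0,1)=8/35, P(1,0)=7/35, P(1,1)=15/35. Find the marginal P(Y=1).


P(Y=1) = P(0,1)+P(1,1) = 8/35 + 15/35 = 23/35

23/35


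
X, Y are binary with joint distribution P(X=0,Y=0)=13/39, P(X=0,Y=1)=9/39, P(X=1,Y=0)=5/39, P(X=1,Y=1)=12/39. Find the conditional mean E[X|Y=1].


P(Y=1) = 21/39
E[X|Y=1] = (0*9 + 1*12)/21 = 12/21 = 4/7

4/7


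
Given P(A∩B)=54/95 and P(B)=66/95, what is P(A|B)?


P(A|B) = P(A∩B)/P(B) = (54/95)/(66/95) = 54/66 = 9/11

9/11


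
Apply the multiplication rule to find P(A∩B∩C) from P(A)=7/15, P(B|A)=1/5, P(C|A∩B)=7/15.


P(A∩B∩C) = P(A) * P(B|A) * P(C|A∩B)
= 7/15 * 1/5 * 7/15
= 7/75 * 7/15 = 49/1125

49/1125


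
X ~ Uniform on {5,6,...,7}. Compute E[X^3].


E[X^3] = (1/3) * sum(x^3 for x=5..7)
= 684/3 = 228

228


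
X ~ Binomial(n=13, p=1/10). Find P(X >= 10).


P(X>=10) = P(X=10) + P(X=11) + P(X=12) + P(X=13)
= 104247/5000000000000 + 3159/5000000000000 + 117/10000000000000 + 1/10000000000000
= 21493/1000000000000

21493/1000000000000


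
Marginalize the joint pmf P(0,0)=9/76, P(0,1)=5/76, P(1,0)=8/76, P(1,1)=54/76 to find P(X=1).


P(X=1) = P(1,0)+P(1,1) = 8/76 + 54/76 = 62/76 = 31/38

31/38


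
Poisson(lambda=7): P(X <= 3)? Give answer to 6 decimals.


P(X<=3) = e^(-7)*7^0/0! + e^(-7)*7^1/1! + e^(-7)*7^2/2! + e^(-7)*7^3/3!
≈ 0.0009118820 + 0.0063831738 + 0.0223411082 + 0.0521292524
= 0.0817654164
≈ 0.081765

0.081765


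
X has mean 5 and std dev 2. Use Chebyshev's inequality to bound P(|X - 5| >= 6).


k = 6/2 = 3
Chebyshev: P(|X-mu| >= k*sigma) <= 1/k^2 = 1/3^2 = 1/9

1/9


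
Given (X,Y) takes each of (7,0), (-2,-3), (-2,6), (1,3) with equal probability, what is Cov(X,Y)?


E[X]=1, E[Y]=3/2, E[XY]=-3/4
Cov(X,Y) = E[XY] - E[X]E[Y] = -3/4 - 1*3/2 = -9/4

-9/4


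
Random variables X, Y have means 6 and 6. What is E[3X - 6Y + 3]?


E[3X - 6Y + 3] = 3*E[X] - 6*E[Y] + 3
= (3)*(6) + (-6)*(6) + (3)
= 18 - 36 + 3 = -15

-15


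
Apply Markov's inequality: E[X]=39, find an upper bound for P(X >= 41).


Markov: P(X >= a) <= E[X]/a
P(X >= 41) <= 39/41

39/41


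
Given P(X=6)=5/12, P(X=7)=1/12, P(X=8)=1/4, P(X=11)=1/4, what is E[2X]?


E[2X] = sum(g(x)*P(x))
= 12*5/12 + 14*1/12 + 16*1/4 + 22*1/4
= 47/3

47/3


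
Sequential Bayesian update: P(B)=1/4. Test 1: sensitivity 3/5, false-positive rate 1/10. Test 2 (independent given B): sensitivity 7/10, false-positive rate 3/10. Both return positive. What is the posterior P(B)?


After test 1: P(+) = 3/5*1/4 + 1/10*3/4 = 9/40
P(B|+) = (3/20)/(9/40) = 2/3
After test 2 (use post1 as new prior): P(+) = 7/10*2/3 + 3/10*1/3 = 17/30
P(B|+,+) = (7/15)/(17/30) = 14/17

14/17


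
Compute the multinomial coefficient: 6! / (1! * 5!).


6! = 720
Denominator: 1!=1 * 5!=120
Coefficient = 720 / 120 = 6

6


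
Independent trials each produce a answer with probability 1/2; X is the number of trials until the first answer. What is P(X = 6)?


P(X=6) = (1-p)^5 * p = (1/2)^5 * 1/2
= 1/32 * 1/2 = 1/64

1/64


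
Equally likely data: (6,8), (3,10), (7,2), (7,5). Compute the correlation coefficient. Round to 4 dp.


Cov(X,Y) = -4.1875, Var(X) = 2.6875, Var(Y) = 9.1875
rho = Cov/(sqrt(VarX)*sqrt(VarY)) = -0.8427

-0.8427


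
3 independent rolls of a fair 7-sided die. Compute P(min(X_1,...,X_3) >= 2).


P(min >= 2) = P(all X_i >= 2) = (P(X_1 >= 2))^3
= (6/7)^3 = 216/343

216/343


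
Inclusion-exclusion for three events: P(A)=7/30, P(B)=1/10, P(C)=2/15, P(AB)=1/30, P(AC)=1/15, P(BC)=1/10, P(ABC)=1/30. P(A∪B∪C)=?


P(A∪B∪C) = P(A)+P(B)+P(C) - P(AB)-P(AC)-P(BC) + P(ABC)
= 7/30+1/10+2/15 - 1/30-1/15-1/10 + 1/30
= 3/10

3/10


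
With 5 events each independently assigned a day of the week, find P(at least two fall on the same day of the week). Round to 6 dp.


P(all different) = prod((7-i)/7 for i=0..4) = 0.149938
P(at least one match) = 1 - 0.149938 = 0.850062

0.850062


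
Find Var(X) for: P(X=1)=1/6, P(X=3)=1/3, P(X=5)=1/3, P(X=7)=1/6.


E[X] = 4, E[X^2] = 59/3
Var(X) = E[X^2] - (E[X])^2 = 59/3 - (4)^2 = 11/3

11/3


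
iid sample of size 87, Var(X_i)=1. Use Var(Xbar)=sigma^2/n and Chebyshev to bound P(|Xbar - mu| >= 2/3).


Var(Xbar) = Var(X)/n = 1/87
Chebyshev: P(|Xbar-mu| >= 2/3) <= Var(Xbar)/(2/3)^2 = (1/87)/(4/9) = 3/116

3/116


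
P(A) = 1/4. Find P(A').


P(A') = 1 - P(A) = 1 - 1/4 = 3/4

3/4


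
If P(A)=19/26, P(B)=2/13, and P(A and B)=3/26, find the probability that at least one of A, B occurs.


P(A∪B) = P(A) + P(B) - P(A∩B)
= 19/26 + 2/13 - 3/26 = 10/13

10/13


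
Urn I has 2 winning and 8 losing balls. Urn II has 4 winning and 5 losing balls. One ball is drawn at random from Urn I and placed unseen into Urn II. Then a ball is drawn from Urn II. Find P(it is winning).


P(transfer winning) = 2/10 = 1/5; P(transfer losing) = 4/5
If winning transferred: Urn II has 5 winning of 10, so P(winning|winning moved) = 1/2
If losing transferred: Urn II has 4 winning of 10, so P(winning|losing moved) = 2/5
By total probability: P(winning) = 1/5*1/2 + 4/5*2/5 = 21/50

21/50


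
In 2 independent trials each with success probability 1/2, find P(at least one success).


P(at least one) = 1 - P(none)
P(none) = (1 - 1/2)^2 = (1/2)^2 = 1/4
P(at least one) = 1 - 1/4 = 3/4

3/4


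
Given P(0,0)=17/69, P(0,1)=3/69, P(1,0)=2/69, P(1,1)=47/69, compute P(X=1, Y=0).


Read from table: P(X=1, Y=0) = 2/69

2/69


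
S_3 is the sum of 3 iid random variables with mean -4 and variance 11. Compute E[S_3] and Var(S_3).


E[S_n] = n*mu = 3*-4 = -12
Var(S_n) = n*sigma^2 = 3*11 = 33

E[S_3]=-12, Var(S_3)=33


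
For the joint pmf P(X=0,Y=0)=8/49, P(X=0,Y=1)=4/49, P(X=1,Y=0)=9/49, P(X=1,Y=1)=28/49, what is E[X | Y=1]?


P(Y=1) = 32/49
E[X|Y=1] = (0*4 + 1*28)/32 = 28/32 = 7/8

7/8


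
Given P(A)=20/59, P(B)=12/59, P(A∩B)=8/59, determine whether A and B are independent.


P(A)*P(B) = 20/59*12/59 = 240/3481
P(A∩B) = 8/59 != 240/3481, so not independent

No, A and B are not independent


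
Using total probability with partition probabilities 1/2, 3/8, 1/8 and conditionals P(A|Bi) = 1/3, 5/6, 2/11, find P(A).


P(A) = P(A|B1)P(B1) + P(A|B2)P(B2) + P(A|B3)P(B3)
= 1/3*1/2 + 5/6*3/8 + 2/11*1/8
= 1/6 + 5/16 + 1/44 = 265/528

265/528


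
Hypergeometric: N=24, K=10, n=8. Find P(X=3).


P(X=3) = C(10,3)*C(14,5) / C(24,8)
= 120*2002 / 735471
= 240240/735471 = 7280/22287

7280/22287


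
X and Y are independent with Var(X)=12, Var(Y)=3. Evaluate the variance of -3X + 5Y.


Independence => Cov(X,Y)=0
Var(-3X + 5Y) = (-3)^2*Var(X) + 5^2*Var(Y)
= 9*12 + 25*3 = 183

183


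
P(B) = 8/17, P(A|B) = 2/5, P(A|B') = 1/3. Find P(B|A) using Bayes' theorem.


P(A) = P(A|B)P(B) + P(A|B')P(B') = 2/5*8/17 + 1/3*9/17 = 31/85
P(B|A) = P(A|B)P(B)/P(A) = (16/85)/(31/85) = 16/31

16/31


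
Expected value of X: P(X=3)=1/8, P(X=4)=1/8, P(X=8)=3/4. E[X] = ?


E[X] = sum(x * P(x))
= 3*1/8 + 4*1/8 + 8*3/4
= 55/8

55/8


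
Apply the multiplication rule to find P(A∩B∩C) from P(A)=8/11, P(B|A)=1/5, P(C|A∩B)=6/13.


P(A∩B∩C) = P(A) * P(B|A) * P(C|A∩B)
= 8/11 * 1/5 * 6/13
= 8/55 * 6/13 = 48/715

48/715


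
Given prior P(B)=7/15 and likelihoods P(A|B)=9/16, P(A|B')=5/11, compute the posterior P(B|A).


P(A) = P(A|B)P(B) + P(A|B')P(B') = 9/16*7/15 + 5/11*8/15 = 1333/2640
P(B|A) = P(A|B)P(B)/P(A) = (21/80)/(1333/2640) = 693/1333

693/1333


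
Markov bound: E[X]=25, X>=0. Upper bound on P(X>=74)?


Markov: P(X >= a) <= E[X]/a
P(X >= 74) <= 25/74

25/74


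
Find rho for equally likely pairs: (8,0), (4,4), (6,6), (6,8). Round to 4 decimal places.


Cov(X,Y) = -2.0000, Var(X) = 2.0000, Var(Y) = 8.7500
rho = Cov/(sqrt(VarX)*sqrt(VarY)) = -0.4781

-0.4781


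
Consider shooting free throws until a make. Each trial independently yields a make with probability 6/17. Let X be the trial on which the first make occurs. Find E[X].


For geometric (trials until first success), E[X] = 1/p = 1/(6/17) = 17/6

17/6


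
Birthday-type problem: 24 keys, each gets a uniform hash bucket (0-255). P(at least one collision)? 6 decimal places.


P(all different) = prod((256-i)/256 for i=0..23) = 0.328665
P(at least one match) = 1 - 0.328665 = 0.671335

0.671335


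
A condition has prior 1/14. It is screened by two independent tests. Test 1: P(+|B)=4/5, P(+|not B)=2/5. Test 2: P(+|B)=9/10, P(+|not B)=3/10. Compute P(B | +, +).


After test 1: P(+) = 4/5*1/14 + 2/5*13/14 = 3/7
P(B|+) = (2/35)/(3/7) = 2/15
After test 2 (use post1 as new prior): P(+) = 9/10*2/15 + 3/10*13/15 = 19/50
P(B|+,+) = (3/25)/(19/50) = 6/19

6/19


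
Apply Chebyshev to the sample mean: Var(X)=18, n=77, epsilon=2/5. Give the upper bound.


Var(Xbar) = Var(X)/n = 18/77
Chebyshev: P(|Xbar-mu| >= 2/5) <= Var(Xbar)/(2/5)^2 = (18/77)/(4/25) = 225/154
Bound exceeds 1, so trivial bound: 1

1


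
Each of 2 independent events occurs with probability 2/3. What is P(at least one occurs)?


P(at least one) = 1 - P(none)
P(none) = (1 - 2/3)^2 = (1/3)^2 = 1/9
P(at least one) = 1 - 1/9 = 8/9

8/9


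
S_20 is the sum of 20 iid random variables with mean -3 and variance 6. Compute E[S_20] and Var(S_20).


E[S_n] = n*mu = 20*-3 = -60
Var(S_n) = n*sigma^2 = 20*6 = 120

E[S_20]=-60, Var(S_20)=120


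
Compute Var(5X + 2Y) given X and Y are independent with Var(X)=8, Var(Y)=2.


Independence => Cov(X,Y)=0
Var(5X + 2Y) = 5^2*Var(X) + 2^2*Var(Y)
= 25*8 + 4*2 = 208

208


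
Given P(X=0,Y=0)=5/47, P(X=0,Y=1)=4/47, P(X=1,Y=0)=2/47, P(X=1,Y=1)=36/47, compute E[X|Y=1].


P(Y=1) = 40/47
E[X|Y=1] = (0*4 + 1*36)/40 = 36/40 = 9/10

9/10


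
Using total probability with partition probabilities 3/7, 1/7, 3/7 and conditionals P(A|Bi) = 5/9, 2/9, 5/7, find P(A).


P(A) = P(A|B1)P(B1) + P(A|B2)P(B2) + P(A|B3)P(B3)
= 5/9*3/7 + 2/9*1/7 + 5/7*3/7
= 5/21 + 2/63 + 15/49 = 254/441

254/441


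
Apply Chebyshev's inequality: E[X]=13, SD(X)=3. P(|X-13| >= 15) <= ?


k = 15/3 = 5
Chebyshev: P(|X-mu| >= k*sigma) <= 1/k^2 = 1/5^2 = 1/25

1/25


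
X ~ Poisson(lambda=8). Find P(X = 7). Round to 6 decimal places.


P(X=7) = e^(-8) * 8^7 / 7!
≈ 0.0003354626279 * 2097152 / 5040
≈ 0.139587

0.139587


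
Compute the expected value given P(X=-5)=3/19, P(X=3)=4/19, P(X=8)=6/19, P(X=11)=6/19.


E[X] = sum(x * P(x))
= -5*3/19 + 3*4/19 + 8*6/19 + 11*6/19
= 111/19

111/19


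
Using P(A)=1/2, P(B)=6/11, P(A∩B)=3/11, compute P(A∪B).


P(A∪B) = P(A) + P(B) - P(A∩B)
= 1/2 + 6/11 - 3/11 = 17/22

17/22


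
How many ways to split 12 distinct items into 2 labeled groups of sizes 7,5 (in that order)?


12! = 479001600
Denominator: 7!=5040 * 5!=120
Coefficient = 479001600 / 604800 = 792

792


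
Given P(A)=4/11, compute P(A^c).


P(A') = 1 - P(A) = 1 - 4/11 = 7/11

7/11


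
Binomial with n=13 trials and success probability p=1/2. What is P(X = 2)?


P(X=2) = C(13,2) * p^2 * (1-p)^11
= 78 * 1/4 * 1/2048
= 39/4096

39/4096


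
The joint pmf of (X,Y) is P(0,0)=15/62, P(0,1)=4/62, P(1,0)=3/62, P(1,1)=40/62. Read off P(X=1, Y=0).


Read from table: P(X=1, Y=0) = 3/62

3/62


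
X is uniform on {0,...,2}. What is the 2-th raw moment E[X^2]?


E[X^2] = (1/3) * sum(x^2 for x=0..2)
= 5/3

5/3


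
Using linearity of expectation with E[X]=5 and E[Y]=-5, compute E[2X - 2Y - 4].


E[2X - 2Y - 4] = 2*E[X] - 2*E[Y] - 4
= (2)*(5) + (-2)*(-5) + (-4)
= 10 + 10 - 4 = 16

16


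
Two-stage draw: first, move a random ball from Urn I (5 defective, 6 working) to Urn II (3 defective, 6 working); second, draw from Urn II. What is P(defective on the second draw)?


P(transfer defective) = 5/11; P(transfer working) = 6/11
If defective transferred: Urn II has 4 defective of 10, so P(defective|defective moved) = 2/5
If working transferred: Urn II has 3 defective of 10, so P(defective|working moved) = 3/10
By total probability: P(defective) = 5/11*2/5 + 6/11*3/10 = 19/55

19/55


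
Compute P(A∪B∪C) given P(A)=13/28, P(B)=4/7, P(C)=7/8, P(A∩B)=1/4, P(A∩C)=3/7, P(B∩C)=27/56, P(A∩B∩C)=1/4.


P(A∪B∪C) = P(A)+P(B)+P(C) - P(AB)-P(AC)-P(BC) + P(ABC)
= 13/28+4/7+7/8 - 1/4-3/7-27/56 + 1/4
= 1

1


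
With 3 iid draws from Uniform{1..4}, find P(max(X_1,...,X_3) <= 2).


P(max <= 2) = P(all X_i <= 2) = (P(X_1 <= 2))^3
= (2/4)^3 = (1/2)^3 = 1/8

1/8


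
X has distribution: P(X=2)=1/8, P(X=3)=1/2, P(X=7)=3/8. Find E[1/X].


E[1/X] = sum(g(x)*P(x))
= 1/2*1/8 + 1/3*1/2 + 1/7*3/8
= 95/336

95/336


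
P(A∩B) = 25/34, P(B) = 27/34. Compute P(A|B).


P(A|B) = P(A∩B)/P(B) = (25/34)/(27/34) = 25/27

25/27


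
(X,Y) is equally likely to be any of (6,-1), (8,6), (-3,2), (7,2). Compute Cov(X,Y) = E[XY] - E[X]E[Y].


E[X]=9/2, E[Y]=9/4, E[XY]=25/2
Cov(X,Y) = E[XY] - E[X]E[Y] = 25/2 - 9/2*9/4 = 19/8

19/8


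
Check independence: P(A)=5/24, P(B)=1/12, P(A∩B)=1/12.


P(A)*P(B) = 5/24*1/12 = 5/288
P(A∩B) = 1/12 != 5/288, so not independent

No, A and B are not independent


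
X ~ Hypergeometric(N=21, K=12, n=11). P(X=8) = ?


P(X=8) = C(12,8)*C(9,3) / C(21,11)
= 495*84 / 352716
= 41580/352716 = 495/4199

495/4199


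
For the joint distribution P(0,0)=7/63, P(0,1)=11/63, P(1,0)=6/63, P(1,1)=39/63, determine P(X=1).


P(X=1) = P(1,0)+P(1,1) = 6/63 + 39/63 = 45/63 = 5/7

5/7


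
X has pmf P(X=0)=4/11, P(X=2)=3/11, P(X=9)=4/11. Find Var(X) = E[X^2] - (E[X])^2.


E[X] = 42/11, E[X^2] = 336/11
Var(X) = E[X^2] - (E[X])^2 = 336/11 - (42/11)^2 = 1932/121

1932/121


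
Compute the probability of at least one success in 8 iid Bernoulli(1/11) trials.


P(at least one) = 1 - P(none)
P(none) = (1 - 1/11)^8 = (10/11)^8 = 100000000/214358881
P(at least one) = 1 - 100000000/214358881 = 114358881/214358881

114358881/214358881


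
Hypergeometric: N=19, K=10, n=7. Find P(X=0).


P(X=0) = C(10,0)*C(9,7) / C(19,7)
= 1*36 / 50388
= 36/50388 = 3/4199

3/4199


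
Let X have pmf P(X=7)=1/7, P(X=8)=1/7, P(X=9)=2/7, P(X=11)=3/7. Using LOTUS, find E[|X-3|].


E[|X-3|] = sum(g(x)*P(x))
= 4*1/7 + 5*1/7 + 6*2/7 + 8*3/7
= 45/7

45/7


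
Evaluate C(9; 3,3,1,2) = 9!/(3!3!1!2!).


9! = 362880
Denominator: 3!=6 * 3!=6 * 1!=1 * 2!=2
Coefficient = 362880 / 72 = 5040

5040


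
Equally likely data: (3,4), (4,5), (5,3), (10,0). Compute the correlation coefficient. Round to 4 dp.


Cov(X,Y) = -4.7500, Var(X) = 7.2500, Var(Y) = 3.5000
rho = Cov/(sqrt(VarX)*sqrt(VarY)) = -0.9430

-0.9430


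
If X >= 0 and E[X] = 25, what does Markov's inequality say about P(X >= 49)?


Markov: P(X >= a) <= E[X]/a
P(X >= 49) <= 25/49

25/49


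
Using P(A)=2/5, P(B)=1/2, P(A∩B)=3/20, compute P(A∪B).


P(A∪B) = P(A) + P(B) - P(A∩B)
= 2/5 + 1/2 - 3/20 = 3/4

3/4


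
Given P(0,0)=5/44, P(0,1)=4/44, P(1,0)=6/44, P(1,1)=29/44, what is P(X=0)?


P(X=0) = P(0,0)+P(0,1) = 5/44 + 4/44 = 9/44

9/44


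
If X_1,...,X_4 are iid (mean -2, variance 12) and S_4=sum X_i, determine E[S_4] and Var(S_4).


E[S_n] = n*mu = 4*-2 = -8
Var(S_n) = n*sigma^2 = 4*12 = 48

E[S_4]=-8, Var(S_4)=48


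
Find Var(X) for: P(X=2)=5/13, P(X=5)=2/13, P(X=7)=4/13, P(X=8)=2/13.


E[X] = 64/13, E[X^2] = 394/13
Var(X) = E[X^2] - (E[X])^2 = 394/13 - (64/13)^2 = 1026/169

1026/169


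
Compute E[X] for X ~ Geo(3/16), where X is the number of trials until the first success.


For geometric (trials until first success), E[X] = 1/p = 1/(3/16) = 16/3

16/3


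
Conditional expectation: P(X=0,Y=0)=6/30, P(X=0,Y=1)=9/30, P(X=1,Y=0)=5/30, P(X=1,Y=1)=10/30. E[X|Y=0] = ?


P(Y=0) = 11/30
E[X|Y=0] = (0*6 + 1*5)/11 = 5/11

5/11


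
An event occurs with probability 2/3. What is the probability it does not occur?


P(A') = 1 - P(A) = 1 - 2/3 = 1/3

1/3


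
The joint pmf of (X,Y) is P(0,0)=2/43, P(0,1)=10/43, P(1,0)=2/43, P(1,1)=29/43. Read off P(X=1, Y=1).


Read from table: P(X=1, Y=1) = 29/43

29/43


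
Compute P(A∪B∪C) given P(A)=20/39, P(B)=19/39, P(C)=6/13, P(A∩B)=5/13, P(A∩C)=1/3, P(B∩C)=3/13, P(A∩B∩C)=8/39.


P(A∪B∪C) = P(A)+P(B)+P(C) - P(AB)-P(AC)-P(BC) + P(ABC)
= 20/39+19/39+6/13 - 5/13-1/3-3/13 + 8/39
= 28/39

28/39


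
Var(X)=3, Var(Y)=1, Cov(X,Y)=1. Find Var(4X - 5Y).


Var(4X - 5Y) = 4^2*Var(X) + (-5)^2*Var(Y) + 2*4*(-5)*Cov(X,Y)
= 16*3 + 25*1 - 40*1
= 48 + 25 - 40 = 33

33


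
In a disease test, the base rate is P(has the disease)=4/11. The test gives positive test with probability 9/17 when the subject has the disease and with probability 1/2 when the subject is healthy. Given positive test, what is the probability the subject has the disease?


P(A) = P(A|B)P(B) + P(A|B')P(B') = 9/17*4/11 + 1/2*7/11 = 191/374
P(B|A) = P(A|B)P(B)/P(A) = (36/187)/(191/374) = 72/191

72/191


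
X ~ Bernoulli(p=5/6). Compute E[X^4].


For Bernoulli: X in {0,1}
E[X^4] = 0^4*(1-5/6) + 1^4*5/6 = 5/6

5/6


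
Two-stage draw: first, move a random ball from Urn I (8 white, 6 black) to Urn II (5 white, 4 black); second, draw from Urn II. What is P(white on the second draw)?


P(transfer white) = 8/14 = 4/7; P(transfer black) = 3/7
If white transferred: Urn II has 6 white of 10, so P(white|white moved) = 3/5
If black transferred: Urn II has 5 white of 10, so P(white|black moved) = 1/2
By total probability: P(white) = 4/7*3/5 + 3/7*1/2 = 39/70

39/70


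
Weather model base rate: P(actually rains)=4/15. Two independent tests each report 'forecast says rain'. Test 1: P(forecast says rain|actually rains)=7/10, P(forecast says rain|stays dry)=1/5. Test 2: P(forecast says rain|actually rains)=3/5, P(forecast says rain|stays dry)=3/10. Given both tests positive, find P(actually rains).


After test 1: P(+) = 7/10*4/15 + 1/5*11/15 = 1/3
P(B|+) = (14/75)/(1/3) = 14/25
After test 2 (use post1 as new prior): P(+) = 3/5*14/25 + 3/10*11/25 = 117/250
P(B|+,+) = (42/125)/(117/250) = 28/39

28/39


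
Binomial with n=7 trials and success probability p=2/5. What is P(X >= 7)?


P(X>=7) = P(X=7)
= 128/78125
= 128/78125

128/78125


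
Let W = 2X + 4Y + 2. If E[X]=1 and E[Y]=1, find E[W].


E[2X + 4Y + 2] = 2*E[X] + 4*E[Y] + 2
= (2)*(1) + (4)*(1) + (2)
= 2 + 4 + 2 = 8

8


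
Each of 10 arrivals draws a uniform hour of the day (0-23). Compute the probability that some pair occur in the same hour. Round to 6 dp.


P(all different) = prod((24-i)/24 for i=0..9) = 0.112250
P(at least one match) = 1 - 0.112250 = 0.887750

0.887750


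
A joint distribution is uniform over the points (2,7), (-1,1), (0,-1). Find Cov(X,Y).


E[X]=1/3, E[Y]=7/3, E[XY]=13/3
Cov(X,Y) = E[XY] - E[X]E[Y] = 13/3 - 1/3*7/3 = 32/9

32/9


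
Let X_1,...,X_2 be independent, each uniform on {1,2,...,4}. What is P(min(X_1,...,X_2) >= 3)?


P(min >= 3) = P(all X_i >= 3) = (P(X_1 >= 3))^2
= (2/4)^2 = (1/2)^2 = 1/4

1/4


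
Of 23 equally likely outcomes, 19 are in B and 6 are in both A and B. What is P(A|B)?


P(A|B) = P(A∩B)/P(B) = (6/23)/(19/23) = 6/19

6/19


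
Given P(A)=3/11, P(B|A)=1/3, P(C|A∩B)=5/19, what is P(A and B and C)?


P(A∩B∩C) = P(A) * P(B|A) * P(C|A∩B)
= 3/11 * 1/3 * 5/19
= 1/11 * 5/19 = 5/209

5/209


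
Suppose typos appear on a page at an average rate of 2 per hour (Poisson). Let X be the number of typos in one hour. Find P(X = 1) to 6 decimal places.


P(X=1) = e^(-2) * 2^1 / 1!
≈ 0.1353352832 * 2 / 1
≈ 0.270671

0.270671


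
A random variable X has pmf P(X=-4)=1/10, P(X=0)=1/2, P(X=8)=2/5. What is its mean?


E[X] = sum(x * P(x))
= -4*1/10 + 0*1/2 + 8*2/5
= 14/5

14/5


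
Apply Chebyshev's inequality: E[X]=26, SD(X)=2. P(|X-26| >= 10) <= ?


k = 10/2 = 5
Chebyshev: P(|X-mu| >= k*sigma) <= 1/k^2 = 1/5^2 = 1/25

1/25


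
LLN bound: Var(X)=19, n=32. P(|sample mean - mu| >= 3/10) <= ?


Var(Xbar) = Var(X)/n = 19/32
Chebyshev: P(|Xbar-mu| >= 3/10) <= Var(Xbar)/(3/10)^2 = (19/32)/(9/100) = 475/72
Bound exceeds 1, so trivial bound: 1

1


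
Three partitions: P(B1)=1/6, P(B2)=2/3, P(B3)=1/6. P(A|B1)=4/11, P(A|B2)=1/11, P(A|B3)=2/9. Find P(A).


P(A) = P(A|B1)P(B1) + P(A|B2)P(B2) + P(A|B3)P(B3)
= 4/11*1/6 + 1/11*2/3 + 2/9*1/6
= 2/33 + 2/33 + 1/27 = 47/297

47/297
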